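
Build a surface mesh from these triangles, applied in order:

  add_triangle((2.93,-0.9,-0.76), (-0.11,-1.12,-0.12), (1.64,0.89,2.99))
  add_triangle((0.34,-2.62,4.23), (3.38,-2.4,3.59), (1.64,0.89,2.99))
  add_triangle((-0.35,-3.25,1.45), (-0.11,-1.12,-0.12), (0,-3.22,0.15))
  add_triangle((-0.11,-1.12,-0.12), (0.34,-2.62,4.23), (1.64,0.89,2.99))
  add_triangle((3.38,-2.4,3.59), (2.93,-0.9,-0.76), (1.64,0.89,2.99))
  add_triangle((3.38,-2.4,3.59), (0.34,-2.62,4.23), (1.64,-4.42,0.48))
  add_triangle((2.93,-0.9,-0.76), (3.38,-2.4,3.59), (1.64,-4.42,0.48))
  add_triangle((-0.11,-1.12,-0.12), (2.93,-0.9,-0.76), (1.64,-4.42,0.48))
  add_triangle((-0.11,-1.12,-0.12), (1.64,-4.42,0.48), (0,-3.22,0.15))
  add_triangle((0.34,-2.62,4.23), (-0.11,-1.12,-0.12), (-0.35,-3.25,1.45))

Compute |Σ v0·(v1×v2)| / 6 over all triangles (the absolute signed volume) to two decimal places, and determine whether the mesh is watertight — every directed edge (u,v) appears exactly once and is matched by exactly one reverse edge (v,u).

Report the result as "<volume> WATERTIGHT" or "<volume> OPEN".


Per-triangle v0·(v1×v2)/6:
  t1: -1.8233
  t2: +6.1501
  t3: +0.1090
  t4: -0.9845
  t5: +5.3114
  t6: +8.7861
  t7: +7.9402
  t8: +0.7942
  t9: +0.1354
  t10: -0.2264
Σ = +26.1921 → |volume| = 26.19

Directed edges: 30 total; 4 unmatched, e.g. (0,-3.22,0.15)→(-0.35,-3.25,1.45) → open.

26.19 OPEN


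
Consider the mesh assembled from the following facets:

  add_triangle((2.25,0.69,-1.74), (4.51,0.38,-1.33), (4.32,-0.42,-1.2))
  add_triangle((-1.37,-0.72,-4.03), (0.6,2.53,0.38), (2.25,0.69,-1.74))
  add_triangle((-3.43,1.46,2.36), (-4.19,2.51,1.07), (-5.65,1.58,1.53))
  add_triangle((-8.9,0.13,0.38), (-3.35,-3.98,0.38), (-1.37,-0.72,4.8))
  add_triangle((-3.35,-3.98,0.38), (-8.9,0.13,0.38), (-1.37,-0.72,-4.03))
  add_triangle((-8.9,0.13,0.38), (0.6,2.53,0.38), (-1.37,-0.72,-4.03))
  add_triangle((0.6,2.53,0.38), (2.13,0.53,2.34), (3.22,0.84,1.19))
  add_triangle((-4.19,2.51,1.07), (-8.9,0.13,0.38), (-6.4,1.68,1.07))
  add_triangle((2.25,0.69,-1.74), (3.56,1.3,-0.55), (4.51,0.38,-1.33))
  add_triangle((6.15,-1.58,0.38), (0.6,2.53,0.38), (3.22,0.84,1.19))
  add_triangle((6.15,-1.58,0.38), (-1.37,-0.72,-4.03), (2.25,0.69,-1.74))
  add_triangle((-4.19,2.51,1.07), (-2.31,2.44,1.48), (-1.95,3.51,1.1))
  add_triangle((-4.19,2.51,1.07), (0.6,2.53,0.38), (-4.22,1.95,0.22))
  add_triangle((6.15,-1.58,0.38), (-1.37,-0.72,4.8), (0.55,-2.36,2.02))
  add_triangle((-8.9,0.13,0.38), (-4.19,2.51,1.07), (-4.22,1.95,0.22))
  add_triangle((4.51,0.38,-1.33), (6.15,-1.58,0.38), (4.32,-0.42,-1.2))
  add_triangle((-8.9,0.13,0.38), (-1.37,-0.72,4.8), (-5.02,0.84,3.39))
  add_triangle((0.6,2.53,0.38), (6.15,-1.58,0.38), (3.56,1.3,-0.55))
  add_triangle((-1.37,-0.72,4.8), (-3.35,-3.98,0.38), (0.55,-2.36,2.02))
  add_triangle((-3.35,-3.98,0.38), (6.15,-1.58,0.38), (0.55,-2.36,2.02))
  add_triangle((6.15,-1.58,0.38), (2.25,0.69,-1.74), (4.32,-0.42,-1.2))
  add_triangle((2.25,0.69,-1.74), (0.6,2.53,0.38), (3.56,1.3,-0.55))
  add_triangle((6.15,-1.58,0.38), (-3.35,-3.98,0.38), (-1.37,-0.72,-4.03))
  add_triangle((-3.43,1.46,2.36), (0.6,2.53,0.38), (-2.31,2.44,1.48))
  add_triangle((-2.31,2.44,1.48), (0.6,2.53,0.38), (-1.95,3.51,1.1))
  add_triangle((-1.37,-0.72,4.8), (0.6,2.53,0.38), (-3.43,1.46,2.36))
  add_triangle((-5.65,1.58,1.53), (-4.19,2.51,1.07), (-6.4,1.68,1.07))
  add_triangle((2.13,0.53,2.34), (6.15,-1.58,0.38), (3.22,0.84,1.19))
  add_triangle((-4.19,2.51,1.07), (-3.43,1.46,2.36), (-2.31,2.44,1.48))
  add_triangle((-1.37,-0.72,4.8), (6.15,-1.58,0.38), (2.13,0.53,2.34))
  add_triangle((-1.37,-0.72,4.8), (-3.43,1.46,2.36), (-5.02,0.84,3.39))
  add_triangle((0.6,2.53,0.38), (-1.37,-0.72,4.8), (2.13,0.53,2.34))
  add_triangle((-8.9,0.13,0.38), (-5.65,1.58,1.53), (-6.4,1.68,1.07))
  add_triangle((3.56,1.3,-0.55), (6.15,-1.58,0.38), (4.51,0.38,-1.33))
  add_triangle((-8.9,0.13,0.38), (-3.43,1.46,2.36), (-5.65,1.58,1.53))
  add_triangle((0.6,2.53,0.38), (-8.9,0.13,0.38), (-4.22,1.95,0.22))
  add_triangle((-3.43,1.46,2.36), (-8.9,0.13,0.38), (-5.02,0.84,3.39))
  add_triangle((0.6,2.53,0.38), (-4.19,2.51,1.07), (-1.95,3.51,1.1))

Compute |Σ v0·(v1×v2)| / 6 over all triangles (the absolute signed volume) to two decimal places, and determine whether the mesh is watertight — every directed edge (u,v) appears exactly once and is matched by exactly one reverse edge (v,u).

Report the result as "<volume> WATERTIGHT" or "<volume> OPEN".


Per-triangle v0·(v1×v2)/6:
  t1: +0.6065
  t2: +4.3826
  t3: +1.8341
  t4: +28.0763
  t5: +24.6940
  t6: +14.9513
  t7: +1.9801
  t8: +0.7970
  t9: +0.9972
  t10: +2.1406
  t11: +7.1926
  t12: +1.0116
  t13: +1.5154
  t14: +8.9263
  t15: +2.3514
  t16: +1.1761
  t17: +8.8781
  t18: +2.8968
  t19: +8.8698
  t20: +8.5190
  t21: -0.5780
  t22: +1.8722
  t23: +20.2205
  t24: +0.8344
  t25: +0.6087
  t26: +6.7328
  t27: +0.8423
  t28: +2.6797
  t29: +1.4643
  t30: +7.8199
  t31: +2.9073
  t32: +5.2912
  t33: +1.2631
  t34: +2.4373
  t35: +2.2216
  t36: -0.9862
  t37: +4.1241
  t38: +0.3427
Σ = +191.8947 → |volume| = 191.89

Directed edges: 114 total, each appears once with its reverse present → watertight.

191.89 WATERTIGHT


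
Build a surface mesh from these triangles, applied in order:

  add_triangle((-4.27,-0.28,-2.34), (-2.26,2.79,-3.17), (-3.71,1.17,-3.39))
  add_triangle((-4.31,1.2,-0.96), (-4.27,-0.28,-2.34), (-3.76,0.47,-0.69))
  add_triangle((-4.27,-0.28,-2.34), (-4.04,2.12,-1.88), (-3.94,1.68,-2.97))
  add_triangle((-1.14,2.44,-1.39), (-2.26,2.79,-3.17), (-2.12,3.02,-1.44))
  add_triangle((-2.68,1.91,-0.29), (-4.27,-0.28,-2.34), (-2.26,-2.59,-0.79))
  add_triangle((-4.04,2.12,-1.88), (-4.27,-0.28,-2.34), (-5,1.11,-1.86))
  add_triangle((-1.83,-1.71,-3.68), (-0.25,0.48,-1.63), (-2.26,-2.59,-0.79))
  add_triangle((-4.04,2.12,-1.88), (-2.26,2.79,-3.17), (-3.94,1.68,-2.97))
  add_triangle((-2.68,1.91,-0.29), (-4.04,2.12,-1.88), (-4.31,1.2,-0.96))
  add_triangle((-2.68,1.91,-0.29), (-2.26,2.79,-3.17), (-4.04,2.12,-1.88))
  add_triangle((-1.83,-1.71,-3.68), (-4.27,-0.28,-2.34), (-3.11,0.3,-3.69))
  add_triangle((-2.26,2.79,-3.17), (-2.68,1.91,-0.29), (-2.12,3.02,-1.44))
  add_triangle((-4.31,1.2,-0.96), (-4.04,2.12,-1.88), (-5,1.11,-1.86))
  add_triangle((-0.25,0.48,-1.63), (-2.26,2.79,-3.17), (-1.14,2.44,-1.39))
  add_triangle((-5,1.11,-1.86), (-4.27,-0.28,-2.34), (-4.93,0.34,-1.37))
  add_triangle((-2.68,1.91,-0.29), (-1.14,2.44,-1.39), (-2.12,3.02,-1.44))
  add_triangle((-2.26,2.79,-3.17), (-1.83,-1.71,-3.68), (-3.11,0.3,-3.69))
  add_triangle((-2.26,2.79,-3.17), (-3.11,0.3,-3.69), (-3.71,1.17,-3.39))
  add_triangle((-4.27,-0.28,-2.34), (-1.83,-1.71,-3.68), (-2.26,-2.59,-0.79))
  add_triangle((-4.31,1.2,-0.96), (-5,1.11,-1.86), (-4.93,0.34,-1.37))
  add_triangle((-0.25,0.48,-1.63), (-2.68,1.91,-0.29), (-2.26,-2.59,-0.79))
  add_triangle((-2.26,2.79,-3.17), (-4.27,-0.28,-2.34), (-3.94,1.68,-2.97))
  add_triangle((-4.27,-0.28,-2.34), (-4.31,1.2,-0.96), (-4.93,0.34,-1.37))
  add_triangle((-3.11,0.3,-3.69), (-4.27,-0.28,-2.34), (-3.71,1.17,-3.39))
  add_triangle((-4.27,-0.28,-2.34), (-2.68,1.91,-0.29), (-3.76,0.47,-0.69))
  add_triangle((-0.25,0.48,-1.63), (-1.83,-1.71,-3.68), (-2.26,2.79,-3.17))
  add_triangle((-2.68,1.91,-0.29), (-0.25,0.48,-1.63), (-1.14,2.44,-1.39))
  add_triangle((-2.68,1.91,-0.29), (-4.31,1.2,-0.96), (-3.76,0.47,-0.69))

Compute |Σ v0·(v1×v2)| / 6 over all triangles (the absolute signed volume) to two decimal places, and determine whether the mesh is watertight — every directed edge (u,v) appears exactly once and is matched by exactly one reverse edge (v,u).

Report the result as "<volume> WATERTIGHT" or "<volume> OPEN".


26.73 WATERTIGHT

Per-triangle v0·(v1×v2)/6:
  t1: +0.8946
  t2: +0.7312
  t3: +1.8369
  t4: +0.5648
  t5: +2.7140
  t6: +1.1519
  t7: -0.6528
  t8: +1.7803
  t9: +1.0388
  t10: +1.7522
  t11: +3.2070
  t12: +1.3342
  t13: +0.7321
  t14: +0.5111
  t15: +0.9473
  t16: +0.0263
  t17: +2.4890
  t18: +1.5547
  t19: +5.1597
  t20: +0.4985
  t21: -3.0811
  t22: +0.9690
  t23: -0.7434
  t24: +1.5106
  t25: -1.4333
  t26: +1.9845
  t27: -0.9945
  t28: +0.2505
Σ = +26.7340 → |volume| = 26.73

Directed edges: 84 total, each appears once with its reverse present → watertight.


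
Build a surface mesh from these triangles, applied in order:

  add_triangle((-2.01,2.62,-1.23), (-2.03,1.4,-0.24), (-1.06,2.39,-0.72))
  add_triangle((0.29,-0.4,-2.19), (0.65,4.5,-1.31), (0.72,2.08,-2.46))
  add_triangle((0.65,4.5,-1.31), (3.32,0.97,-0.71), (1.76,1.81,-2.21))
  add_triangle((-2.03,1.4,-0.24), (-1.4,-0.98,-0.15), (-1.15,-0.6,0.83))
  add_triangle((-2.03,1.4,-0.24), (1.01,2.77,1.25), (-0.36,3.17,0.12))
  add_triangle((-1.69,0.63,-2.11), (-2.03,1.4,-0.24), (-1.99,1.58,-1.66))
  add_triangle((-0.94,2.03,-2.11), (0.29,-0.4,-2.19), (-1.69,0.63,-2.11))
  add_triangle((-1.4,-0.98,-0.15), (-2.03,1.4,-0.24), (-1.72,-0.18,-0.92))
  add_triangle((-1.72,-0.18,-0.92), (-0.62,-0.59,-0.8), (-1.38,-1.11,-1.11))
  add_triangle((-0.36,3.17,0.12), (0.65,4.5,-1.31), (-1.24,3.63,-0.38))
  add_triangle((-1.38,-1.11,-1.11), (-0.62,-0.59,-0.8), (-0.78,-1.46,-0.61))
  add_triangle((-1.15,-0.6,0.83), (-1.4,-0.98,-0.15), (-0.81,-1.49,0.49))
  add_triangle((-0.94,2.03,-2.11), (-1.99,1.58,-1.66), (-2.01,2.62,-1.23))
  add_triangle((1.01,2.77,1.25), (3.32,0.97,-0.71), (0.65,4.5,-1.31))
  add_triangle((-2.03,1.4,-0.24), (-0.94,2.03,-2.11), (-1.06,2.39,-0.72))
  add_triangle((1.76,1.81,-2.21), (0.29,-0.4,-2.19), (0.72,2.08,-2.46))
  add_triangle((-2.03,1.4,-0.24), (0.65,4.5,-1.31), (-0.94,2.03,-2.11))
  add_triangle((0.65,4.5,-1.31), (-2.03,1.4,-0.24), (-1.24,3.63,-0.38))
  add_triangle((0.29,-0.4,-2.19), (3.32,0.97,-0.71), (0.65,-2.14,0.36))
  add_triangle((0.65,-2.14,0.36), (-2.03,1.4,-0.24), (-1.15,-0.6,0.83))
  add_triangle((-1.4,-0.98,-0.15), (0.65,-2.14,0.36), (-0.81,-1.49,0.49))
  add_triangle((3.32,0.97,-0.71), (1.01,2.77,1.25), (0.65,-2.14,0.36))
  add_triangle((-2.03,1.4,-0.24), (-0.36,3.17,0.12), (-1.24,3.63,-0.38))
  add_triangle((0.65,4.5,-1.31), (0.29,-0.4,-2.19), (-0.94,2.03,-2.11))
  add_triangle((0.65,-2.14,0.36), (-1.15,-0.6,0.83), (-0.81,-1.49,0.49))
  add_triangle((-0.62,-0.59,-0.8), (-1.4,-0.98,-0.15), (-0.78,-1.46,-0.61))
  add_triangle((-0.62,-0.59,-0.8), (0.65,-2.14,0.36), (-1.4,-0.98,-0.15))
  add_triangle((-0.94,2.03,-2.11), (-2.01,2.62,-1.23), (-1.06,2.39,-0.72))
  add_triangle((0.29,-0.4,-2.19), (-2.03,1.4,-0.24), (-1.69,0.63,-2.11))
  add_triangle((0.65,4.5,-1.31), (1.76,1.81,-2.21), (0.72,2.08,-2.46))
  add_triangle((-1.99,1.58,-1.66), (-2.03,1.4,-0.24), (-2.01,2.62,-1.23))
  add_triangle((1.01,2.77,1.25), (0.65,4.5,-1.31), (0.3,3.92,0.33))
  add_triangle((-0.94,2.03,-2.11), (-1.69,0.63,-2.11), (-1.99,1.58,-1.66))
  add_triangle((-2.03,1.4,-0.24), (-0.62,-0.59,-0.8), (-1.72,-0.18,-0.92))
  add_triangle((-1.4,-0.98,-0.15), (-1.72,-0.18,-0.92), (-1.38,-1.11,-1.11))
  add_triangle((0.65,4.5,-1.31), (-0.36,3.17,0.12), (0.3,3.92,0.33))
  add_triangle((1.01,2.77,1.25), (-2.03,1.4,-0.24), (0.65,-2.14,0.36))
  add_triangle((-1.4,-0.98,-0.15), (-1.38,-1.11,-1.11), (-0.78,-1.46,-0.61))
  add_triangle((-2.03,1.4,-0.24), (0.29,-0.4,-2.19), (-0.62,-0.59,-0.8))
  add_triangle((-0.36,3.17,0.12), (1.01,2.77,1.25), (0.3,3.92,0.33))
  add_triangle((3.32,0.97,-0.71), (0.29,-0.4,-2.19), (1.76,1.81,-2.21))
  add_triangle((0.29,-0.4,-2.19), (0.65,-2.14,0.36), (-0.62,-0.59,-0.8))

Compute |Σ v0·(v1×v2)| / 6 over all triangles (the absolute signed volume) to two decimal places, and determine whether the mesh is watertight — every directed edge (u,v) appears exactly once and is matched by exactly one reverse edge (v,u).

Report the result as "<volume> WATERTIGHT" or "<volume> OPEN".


37.39 WATERTIGHT

Per-triangle v0·(v1×v2)/6:
  t1: +0.3088
  t2: +0.2420
  t3: +3.5334
  t4: +0.6285
  t5: +0.9269
  t6: +0.3923
  t7: +1.2843
  t8: +0.4789
  t9: +0.0737
  t10: +0.9648
  t11: +0.0581
  t12: +0.2329
  t13: +0.6405
  t14: +5.0999
  t15: -0.8439
  t16: +1.0361
  t17: +2.6981
  t18: +0.9112
  t19: +2.8773
  t20: -0.4194
  t21: +0.2867
  t22: +2.5733
  t23: +0.3833
  t24: +2.5295
  t25: +0.2146
  t26: -0.1373
  t27: +0.4547
  t28: +0.4992
  t29: -0.2737
  t30: +1.5547
  t31: +0.5250
  t32: +1.0835
  t33: +0.6111
  t34: +0.0892
  t35: +0.2546
  t36: +0.6942
  t37: +0.9792
  t38: +0.1875
  t39: +0.7166
  t40: +0.3237
  t41: +2.0176
  t42: +0.6975
Σ = +37.3893 → |volume| = 37.39

Directed edges: 126 total, each appears once with its reverse present → watertight.


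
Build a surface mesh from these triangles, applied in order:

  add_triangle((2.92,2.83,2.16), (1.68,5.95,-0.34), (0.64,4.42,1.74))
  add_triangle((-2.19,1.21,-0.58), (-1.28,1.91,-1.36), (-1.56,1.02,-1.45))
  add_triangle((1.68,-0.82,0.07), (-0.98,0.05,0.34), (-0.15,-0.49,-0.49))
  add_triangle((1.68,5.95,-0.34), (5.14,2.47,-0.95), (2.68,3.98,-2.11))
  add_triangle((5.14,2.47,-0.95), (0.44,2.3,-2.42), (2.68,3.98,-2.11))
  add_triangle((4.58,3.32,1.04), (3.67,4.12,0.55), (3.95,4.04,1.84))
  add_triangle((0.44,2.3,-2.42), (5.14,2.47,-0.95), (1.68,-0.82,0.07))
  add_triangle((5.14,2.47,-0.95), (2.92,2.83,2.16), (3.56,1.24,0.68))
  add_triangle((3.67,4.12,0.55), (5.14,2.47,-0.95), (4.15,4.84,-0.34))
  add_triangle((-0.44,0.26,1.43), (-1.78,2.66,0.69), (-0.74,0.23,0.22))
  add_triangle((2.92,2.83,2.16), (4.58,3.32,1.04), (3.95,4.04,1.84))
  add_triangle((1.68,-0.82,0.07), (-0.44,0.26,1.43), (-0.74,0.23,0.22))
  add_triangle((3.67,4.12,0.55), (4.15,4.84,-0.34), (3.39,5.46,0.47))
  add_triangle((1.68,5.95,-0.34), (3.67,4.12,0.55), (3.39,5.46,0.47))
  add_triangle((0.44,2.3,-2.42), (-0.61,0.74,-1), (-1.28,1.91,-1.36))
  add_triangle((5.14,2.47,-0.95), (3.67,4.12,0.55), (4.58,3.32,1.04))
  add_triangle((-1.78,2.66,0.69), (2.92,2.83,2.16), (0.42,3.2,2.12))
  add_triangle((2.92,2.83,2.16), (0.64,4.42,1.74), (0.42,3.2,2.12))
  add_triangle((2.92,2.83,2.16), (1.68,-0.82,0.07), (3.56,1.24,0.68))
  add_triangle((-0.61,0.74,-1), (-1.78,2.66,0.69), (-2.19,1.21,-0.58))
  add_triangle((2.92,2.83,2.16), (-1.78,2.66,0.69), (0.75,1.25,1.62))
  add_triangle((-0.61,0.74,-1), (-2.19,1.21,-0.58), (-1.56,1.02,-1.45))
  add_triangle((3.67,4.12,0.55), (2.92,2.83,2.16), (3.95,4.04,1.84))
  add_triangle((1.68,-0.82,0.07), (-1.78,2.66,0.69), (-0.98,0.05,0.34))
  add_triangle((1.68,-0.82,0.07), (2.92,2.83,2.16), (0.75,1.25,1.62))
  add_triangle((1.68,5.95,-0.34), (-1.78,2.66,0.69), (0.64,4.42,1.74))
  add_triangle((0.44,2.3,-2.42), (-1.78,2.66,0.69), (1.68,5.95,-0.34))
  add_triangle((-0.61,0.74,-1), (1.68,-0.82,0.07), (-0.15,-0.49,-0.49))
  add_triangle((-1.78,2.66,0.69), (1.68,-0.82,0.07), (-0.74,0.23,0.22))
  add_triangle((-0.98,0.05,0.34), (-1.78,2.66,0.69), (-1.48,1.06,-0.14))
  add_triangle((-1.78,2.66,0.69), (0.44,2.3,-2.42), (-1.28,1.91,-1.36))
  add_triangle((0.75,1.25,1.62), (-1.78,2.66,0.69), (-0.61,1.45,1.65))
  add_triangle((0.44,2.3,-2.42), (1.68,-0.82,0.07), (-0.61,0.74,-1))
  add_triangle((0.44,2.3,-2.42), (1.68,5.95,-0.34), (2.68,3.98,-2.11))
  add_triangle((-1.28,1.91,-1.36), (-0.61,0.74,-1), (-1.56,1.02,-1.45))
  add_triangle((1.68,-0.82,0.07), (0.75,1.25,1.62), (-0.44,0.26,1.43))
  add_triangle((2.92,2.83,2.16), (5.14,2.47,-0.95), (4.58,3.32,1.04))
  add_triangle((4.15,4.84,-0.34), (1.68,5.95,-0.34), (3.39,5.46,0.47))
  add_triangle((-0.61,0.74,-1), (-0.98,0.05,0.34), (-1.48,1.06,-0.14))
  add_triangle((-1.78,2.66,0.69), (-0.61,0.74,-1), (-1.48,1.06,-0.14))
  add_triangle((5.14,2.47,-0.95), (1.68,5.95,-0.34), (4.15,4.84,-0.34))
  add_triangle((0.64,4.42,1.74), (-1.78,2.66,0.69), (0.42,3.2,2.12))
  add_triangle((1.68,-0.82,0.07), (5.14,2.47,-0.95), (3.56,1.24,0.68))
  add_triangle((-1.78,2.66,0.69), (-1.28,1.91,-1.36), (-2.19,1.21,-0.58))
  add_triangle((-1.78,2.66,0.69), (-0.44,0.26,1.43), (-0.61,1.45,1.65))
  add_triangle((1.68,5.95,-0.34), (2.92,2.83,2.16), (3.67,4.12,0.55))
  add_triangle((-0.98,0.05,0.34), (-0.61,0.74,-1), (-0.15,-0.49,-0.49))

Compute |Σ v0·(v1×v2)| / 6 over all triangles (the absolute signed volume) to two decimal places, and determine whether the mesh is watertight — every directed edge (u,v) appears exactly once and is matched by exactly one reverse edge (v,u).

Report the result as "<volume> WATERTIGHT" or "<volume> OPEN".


64.92 OPEN

Per-triangle v0·(v1×v2)/6:
  t1: +5.5907
  t2: +0.3963
  t3: +0.1181
  t4: +7.0455
  t5: +2.5046
  t6: +1.3053
  t7: +2.5795
  t8: +2.7241
  t9: +2.1324
  t10: +0.3351
  t11: +0.8311
  t12: +0.0564
  t13: +0.9692
  t14: -0.5043
  t15: +0.3268
  t16: +2.6306
  t17: -1.1337
  t18: +1.6242
  t19: +1.0660
  t20: -0.6839
  t21: +1.7624
  t22: -0.1041
  t23: +0.0734
  t24: +0.2826
  t25: +0.9706
  t26: +4.4936
  t27: +5.9191
  t28: +0.2136
  t29: -0.1539
  t30: +0.2859
  t31: +1.6305
  t32: +0.6890
  t33: +0.3843
  t34: +3.9228
  t35: +0.1057
  t36: +0.6352
  t37: +0.2823
  t38: +2.2748
  t39: +0.1192
  t40: +0.3861
  t41: +1.9532
  t42: +1.3835
  t43: +1.7118
  t44: +1.1347
  t45: +0.3679
  t46: +4.1194
  t47: +0.1612
Σ = +64.9188 → |volume| = 64.92

Directed edges: 141 total; 3 unmatched, e.g. (-0.61,1.45,1.65)→(0.75,1.25,1.62) → open.


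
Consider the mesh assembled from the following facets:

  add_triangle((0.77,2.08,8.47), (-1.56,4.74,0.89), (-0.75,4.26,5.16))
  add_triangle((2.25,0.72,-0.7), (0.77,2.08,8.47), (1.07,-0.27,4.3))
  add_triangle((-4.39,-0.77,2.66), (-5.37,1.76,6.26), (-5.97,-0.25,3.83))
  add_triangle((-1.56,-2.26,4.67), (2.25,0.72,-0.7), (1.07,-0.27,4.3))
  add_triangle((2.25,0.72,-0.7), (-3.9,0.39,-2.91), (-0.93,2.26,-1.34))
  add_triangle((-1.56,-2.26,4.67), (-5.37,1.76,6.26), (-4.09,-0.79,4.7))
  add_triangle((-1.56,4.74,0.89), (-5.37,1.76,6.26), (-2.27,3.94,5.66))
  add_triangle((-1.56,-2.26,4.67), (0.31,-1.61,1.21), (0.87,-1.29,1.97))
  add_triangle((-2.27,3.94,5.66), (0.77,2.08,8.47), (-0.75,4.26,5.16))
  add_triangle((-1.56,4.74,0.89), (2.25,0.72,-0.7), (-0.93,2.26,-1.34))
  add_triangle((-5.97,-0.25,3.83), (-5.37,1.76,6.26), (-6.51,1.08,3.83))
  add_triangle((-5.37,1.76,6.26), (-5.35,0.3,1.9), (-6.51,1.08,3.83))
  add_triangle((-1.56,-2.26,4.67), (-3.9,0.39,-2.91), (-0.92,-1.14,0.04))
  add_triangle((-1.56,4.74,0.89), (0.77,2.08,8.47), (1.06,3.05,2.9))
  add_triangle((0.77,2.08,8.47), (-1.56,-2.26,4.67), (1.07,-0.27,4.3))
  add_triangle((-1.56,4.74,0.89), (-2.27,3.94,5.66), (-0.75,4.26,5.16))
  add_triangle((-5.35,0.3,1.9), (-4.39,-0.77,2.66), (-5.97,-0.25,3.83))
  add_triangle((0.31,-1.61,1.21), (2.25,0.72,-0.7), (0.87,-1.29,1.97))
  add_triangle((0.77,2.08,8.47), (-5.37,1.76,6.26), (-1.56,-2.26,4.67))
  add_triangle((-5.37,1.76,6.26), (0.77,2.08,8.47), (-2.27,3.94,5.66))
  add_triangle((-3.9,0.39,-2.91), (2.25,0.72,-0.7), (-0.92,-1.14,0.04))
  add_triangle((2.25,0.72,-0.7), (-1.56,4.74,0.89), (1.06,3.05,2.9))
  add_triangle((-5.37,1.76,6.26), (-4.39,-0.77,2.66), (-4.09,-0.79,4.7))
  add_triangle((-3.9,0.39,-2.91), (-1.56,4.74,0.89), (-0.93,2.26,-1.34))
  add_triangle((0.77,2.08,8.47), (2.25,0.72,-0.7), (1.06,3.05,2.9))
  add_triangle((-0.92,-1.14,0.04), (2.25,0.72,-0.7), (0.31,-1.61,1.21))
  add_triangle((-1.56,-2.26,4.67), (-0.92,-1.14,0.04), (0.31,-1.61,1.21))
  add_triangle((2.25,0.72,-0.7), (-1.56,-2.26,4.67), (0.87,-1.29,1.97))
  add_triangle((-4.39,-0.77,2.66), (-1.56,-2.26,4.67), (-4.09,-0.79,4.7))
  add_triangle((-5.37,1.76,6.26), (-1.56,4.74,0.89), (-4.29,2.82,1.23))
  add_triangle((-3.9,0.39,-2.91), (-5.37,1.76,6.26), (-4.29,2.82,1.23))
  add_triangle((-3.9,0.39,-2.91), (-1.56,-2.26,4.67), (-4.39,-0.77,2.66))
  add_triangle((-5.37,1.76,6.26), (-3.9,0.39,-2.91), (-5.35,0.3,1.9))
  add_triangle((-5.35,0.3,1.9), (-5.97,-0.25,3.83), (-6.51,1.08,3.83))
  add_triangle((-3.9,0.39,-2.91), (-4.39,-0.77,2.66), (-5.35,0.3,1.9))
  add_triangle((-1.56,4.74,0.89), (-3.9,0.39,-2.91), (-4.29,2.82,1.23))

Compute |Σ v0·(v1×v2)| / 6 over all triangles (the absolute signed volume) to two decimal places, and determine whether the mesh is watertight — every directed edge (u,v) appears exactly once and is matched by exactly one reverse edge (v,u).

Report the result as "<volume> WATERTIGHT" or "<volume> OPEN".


207.45 WATERTIGHT

Per-triangle v0·(v1×v2)/6:
  t1: +0.8485
  t2: +5.1857
  t3: +1.3329
  t4: +2.0981
  t5: +2.9539
  t6: +5.6054
  t7: +14.0623
  t8: +1.0313
  t9: +7.3759
  t10: +3.5893
  t11: +4.4727
  t12: -0.8003
  t13: +3.5310
  t14: +10.4984
  t15: +6.9807
  t16: +5.8869
  t17: +0.9752
  t18: +0.6678
  t19: +29.1868
  t20: +20.5043
  t21: +1.4588
  t22: +5.9342
  t23: +4.5519
  t24: +4.8182
  t25: +6.6329
  t26: +0.5721
  t27: +1.3459
  t28: +0.9817
  t29: +3.0311
  t30: +13.0970
  t31: +12.4338
  t32: +4.7366
  t33: +6.2520
  t34: +1.8815
  t35: +3.7235
  t36: +10.0104
Σ = +207.4484 → |volume| = 207.45

Directed edges: 108 total, each appears once with its reverse present → watertight.


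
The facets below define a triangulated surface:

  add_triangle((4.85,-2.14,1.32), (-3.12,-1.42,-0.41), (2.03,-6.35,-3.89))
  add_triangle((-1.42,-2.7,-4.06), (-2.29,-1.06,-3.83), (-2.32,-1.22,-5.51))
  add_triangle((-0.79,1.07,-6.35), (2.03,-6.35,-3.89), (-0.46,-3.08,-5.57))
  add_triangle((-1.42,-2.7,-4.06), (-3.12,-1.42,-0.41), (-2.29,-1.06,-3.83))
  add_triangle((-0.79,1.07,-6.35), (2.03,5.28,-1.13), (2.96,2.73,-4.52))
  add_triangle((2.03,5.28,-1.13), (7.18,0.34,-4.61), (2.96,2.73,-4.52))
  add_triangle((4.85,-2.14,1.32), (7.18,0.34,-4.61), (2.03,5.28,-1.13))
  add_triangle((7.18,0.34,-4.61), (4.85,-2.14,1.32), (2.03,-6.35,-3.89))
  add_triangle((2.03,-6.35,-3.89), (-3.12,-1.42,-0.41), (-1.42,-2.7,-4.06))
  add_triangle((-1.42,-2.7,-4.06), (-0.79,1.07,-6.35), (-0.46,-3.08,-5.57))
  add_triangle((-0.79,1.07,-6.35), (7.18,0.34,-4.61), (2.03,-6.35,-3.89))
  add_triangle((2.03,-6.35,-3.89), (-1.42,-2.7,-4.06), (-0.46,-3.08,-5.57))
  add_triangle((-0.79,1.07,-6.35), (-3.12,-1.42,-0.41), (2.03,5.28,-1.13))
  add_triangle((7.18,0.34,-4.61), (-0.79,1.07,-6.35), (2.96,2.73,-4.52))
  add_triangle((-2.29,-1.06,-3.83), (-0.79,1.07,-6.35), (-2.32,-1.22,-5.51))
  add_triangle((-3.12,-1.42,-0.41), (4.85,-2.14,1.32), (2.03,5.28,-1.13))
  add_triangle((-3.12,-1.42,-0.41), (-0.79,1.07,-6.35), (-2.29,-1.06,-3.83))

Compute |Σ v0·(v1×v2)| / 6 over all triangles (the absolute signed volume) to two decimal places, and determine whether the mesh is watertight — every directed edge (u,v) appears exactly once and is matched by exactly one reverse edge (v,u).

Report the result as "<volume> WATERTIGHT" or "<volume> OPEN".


236.24 OPEN

Per-triangle v0·(v1×v2)/6:
  t1: +11.9790
  t2: +1.1767
  t3: +8.9646
  t4: +3.7330
  t5: +14.4513
  t6: +16.7871
  t7: +27.9974
  t8: +41.5381
  t9: +10.2117
  t10: +4.7254
  t11: +56.3235
  t12: +5.2213
  t13: +13.1103
  t14: +17.7803
  t15: +1.1735
  t16: -1.6112
  t17: +2.6811
Σ = +236.2432 → |volume| = 236.24

Directed edges: 51 total; 3 unmatched, e.g. (-2.32,-1.22,-5.51)→(-1.42,-2.7,-4.06) → open.


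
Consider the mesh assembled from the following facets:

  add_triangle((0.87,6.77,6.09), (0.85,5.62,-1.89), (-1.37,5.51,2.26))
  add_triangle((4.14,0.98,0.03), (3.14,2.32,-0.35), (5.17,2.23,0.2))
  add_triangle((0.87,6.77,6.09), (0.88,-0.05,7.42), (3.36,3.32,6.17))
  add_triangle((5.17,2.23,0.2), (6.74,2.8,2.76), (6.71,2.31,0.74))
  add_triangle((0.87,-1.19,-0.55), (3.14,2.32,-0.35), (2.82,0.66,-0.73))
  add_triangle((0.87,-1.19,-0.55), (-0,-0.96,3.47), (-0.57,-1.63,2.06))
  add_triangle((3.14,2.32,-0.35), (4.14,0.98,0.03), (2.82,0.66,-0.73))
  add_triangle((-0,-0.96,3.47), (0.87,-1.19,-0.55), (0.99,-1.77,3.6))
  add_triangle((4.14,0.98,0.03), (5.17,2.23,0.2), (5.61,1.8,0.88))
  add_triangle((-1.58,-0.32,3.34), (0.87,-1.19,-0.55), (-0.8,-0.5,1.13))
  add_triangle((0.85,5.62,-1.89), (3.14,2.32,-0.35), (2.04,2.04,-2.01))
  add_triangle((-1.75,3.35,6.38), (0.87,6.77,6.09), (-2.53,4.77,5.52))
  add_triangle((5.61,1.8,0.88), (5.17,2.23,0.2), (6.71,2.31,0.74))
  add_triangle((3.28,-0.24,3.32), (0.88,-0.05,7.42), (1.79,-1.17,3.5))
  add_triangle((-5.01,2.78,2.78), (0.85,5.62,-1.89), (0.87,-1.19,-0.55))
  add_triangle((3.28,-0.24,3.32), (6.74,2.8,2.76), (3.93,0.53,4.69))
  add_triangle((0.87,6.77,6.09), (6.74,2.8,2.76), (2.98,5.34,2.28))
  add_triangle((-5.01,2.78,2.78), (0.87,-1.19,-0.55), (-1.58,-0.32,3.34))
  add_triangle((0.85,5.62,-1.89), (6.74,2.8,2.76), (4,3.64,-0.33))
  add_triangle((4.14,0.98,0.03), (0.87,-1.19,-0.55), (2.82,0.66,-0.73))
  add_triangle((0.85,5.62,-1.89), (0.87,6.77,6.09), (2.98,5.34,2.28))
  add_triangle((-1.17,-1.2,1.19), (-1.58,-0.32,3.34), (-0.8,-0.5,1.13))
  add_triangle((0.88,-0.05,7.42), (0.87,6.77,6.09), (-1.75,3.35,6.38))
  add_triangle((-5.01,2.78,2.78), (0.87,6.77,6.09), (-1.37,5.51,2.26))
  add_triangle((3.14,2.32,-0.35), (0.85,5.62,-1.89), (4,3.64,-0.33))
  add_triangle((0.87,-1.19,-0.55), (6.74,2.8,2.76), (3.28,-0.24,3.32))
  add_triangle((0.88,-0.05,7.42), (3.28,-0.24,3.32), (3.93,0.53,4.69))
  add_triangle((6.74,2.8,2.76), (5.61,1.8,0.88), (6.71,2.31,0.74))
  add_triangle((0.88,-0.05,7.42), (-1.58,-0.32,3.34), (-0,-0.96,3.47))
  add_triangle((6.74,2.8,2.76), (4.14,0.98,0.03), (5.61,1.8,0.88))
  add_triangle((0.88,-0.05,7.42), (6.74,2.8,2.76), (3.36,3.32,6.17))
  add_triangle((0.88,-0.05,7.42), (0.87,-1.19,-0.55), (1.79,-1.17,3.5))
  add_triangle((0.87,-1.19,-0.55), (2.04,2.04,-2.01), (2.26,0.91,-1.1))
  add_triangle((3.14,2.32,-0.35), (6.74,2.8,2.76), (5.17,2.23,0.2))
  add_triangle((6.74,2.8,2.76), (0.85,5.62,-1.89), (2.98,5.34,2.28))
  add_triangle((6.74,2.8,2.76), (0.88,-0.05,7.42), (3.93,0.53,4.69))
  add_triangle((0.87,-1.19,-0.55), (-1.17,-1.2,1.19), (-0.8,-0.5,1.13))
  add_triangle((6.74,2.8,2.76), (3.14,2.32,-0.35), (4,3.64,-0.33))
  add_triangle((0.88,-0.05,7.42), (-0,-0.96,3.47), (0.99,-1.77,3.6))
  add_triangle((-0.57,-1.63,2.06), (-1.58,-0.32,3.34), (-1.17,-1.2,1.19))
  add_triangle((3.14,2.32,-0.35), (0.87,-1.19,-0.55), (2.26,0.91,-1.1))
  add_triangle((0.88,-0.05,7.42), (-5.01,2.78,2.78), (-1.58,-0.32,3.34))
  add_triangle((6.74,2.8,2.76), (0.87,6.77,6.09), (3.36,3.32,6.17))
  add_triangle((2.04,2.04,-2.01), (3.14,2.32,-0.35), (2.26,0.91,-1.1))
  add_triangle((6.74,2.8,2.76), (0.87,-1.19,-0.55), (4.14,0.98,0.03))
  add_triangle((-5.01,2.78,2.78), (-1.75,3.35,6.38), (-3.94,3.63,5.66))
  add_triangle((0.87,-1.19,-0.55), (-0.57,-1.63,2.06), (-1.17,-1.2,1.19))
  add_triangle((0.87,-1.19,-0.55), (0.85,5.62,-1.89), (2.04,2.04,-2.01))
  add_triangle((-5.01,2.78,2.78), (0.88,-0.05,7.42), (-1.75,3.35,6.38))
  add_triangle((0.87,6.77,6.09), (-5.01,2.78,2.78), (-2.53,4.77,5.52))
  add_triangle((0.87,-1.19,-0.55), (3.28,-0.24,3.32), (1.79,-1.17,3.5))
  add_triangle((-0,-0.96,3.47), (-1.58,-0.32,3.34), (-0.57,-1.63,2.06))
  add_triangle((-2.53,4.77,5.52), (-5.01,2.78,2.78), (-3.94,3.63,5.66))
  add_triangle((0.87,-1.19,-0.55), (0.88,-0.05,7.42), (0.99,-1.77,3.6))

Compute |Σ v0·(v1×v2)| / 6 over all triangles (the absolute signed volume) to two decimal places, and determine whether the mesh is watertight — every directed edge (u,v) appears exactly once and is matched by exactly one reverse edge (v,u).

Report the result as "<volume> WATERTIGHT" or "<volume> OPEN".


271.44 OPEN

Per-triangle v0·(v1×v2)/6:
  t1: +16.6744
  t2: +0.4356
  t3: +21.5235
  t4: +1.2138
  t5: -0.0612
  t6: +0.9758
  t7: +0.8184
  t8: +0.3790
  t9: +0.5298
  t10: -0.3166
  t11: +4.1565
  t12: +8.9146
  t13: -0.0772
  t14: +3.7219
  t15: +1.1796
  t16: +3.0975
  t17: +18.7919
  t18: +1.5219
  t19: +6.6699
  t20: +0.7199
  t21: +17.6120
  t22: +0.0281
  t23: +21.7334
  t24: +16.9852
  t25: +0.9459
  t26: +5.0767
  t27: +2.9125
  t28: +0.4363
  t29: +2.1375
  t30: +0.1854
  t31: +17.4972
  t32: +0.7038
  t33: +0.6482
  t34: +2.0359
  t35: +16.5826
  t36: +7.3061
  t37: -0.1494
  t38: +1.3901
  t39: +1.5406
  t40: +0.7287
  t41: +0.6333
  t42: +8.8040
  t43: +22.1192
  t44: +0.9453
  t45: +2.1490
  t46: -0.3797
  t47: +0.5328
  t48: +0.2389
  t49: +13.7296
  t50: +6.4533
  t51: +1.8520
  t52: +1.1678
  t53: +4.8016
  t54: +1.1879
Σ = +271.4414 → |volume| = 271.44

Directed edges: 162 total; 6 unmatched, e.g. (0.85,5.62,-1.89)→(-1.37,5.51,2.26) → open.


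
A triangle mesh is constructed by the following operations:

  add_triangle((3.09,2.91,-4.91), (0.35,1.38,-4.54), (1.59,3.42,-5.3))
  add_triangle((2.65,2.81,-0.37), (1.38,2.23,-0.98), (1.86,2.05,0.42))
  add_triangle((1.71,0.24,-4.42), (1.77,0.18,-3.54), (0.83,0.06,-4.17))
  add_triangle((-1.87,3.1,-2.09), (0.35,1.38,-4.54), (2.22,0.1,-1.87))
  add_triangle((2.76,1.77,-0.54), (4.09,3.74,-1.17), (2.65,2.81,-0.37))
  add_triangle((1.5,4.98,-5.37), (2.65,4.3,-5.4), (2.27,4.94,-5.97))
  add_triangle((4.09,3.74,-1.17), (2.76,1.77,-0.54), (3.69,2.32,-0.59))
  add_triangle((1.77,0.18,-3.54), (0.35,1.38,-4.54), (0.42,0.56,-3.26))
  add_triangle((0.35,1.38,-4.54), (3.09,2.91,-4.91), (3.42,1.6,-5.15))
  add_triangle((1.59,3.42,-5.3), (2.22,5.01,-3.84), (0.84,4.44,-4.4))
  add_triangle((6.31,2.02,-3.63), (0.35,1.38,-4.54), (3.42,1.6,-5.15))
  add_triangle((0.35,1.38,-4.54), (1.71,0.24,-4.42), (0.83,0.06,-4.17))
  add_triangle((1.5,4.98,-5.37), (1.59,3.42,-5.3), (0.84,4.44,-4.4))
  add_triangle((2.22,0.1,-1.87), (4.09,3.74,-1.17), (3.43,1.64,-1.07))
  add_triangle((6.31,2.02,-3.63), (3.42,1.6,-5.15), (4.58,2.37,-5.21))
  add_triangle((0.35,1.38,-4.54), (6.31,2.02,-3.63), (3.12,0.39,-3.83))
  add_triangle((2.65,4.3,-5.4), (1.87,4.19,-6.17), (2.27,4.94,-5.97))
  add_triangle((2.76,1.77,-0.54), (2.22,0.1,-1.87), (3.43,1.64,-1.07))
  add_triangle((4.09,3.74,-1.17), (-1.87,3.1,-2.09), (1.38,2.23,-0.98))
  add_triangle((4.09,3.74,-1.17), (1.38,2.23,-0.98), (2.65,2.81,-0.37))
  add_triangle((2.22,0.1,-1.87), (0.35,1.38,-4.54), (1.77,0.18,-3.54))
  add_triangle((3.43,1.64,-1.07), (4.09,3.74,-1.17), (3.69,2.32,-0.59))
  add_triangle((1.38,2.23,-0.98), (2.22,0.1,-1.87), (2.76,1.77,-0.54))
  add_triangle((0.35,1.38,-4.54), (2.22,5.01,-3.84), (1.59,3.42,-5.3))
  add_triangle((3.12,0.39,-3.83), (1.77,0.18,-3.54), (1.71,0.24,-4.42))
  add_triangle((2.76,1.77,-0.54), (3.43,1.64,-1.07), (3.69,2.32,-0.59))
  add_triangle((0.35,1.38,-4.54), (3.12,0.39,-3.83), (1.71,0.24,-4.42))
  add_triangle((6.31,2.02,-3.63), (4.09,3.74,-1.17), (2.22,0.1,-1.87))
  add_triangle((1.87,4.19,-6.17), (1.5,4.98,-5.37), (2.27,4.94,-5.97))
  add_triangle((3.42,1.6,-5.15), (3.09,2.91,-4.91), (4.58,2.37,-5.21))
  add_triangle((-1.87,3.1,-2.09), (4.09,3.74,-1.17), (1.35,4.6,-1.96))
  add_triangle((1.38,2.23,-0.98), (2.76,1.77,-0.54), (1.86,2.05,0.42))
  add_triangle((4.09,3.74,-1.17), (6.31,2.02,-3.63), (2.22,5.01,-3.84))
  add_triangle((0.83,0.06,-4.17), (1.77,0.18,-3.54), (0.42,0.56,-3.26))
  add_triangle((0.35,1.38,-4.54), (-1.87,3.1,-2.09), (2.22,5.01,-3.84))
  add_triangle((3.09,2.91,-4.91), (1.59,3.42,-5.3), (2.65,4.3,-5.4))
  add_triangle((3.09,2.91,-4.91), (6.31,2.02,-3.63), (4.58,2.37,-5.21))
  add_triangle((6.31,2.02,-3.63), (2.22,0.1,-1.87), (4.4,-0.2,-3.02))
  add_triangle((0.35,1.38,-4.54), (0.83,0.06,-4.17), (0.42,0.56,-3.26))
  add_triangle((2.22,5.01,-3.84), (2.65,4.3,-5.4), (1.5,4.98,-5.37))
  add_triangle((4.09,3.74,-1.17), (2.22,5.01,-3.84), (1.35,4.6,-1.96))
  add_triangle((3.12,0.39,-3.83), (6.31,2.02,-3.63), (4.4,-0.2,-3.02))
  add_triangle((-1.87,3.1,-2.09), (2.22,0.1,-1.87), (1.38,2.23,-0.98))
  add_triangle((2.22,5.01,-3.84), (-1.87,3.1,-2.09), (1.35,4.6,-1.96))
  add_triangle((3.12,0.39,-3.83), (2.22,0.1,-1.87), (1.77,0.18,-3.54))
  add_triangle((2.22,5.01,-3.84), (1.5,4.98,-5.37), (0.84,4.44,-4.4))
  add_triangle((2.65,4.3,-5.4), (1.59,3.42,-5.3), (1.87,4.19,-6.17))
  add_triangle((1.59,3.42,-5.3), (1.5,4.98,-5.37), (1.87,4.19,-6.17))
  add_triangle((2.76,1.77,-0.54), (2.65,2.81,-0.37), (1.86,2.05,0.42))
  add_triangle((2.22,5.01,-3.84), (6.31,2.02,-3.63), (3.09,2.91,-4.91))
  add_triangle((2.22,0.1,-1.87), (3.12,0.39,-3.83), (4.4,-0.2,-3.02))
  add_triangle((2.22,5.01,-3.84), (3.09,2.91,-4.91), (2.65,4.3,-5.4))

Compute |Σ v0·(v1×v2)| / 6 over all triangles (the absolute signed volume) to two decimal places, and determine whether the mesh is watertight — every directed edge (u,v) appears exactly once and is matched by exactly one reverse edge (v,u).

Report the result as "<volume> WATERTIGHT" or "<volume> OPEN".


55.48 WATERTIGHT

Per-triangle v0·(v1×v2)/6:
  t1: +2.4443
  t2: +0.2572
  t3: +0.0561
  t4: -3.1515
  t5: +0.2652
  t6: +0.2278
  t7: -0.0599
  t8: -0.3738
  t9: +3.1715
  t10: -2.5838
  t11: -1.9388
  t12: +0.8265
  t13: +0.4853
  t14: +1.1429
  t15: +1.6569
  t16: +5.4916
  t17: +0.6233
  t18: -0.1267
  t19: -0.1866
  t20: +0.4104
  t21: -0.8768
  t22: +0.5387
  t23: -1.3206
  t24: +0.8017
  t25: +0.0684
  t26: -0.0425
  t27: +1.5565
  t28: -0.7559
  t29: +0.7477
  t30: +1.4412
  t31: -0.8618
  t32: -0.7650
  t33: +11.8998
  t34: -0.4005
  t35: +9.4940
  t36: +1.3998
  t37: +2.2247
  t38: -0.6891
  t39: +0.0117
  t40: +2.2073
  t41: +4.1557
  t42: +3.1298
  t43: -3.1548
  t44: +4.0763
  t45: +0.1445
  t46: +0.8737
  t47: +0.1761
  t48: +0.0459
  t49: +0.3419
  t50: +8.9858
  t51: -0.1137
  t52: +1.4975
Σ = +55.4764 → |volume| = 55.48

Directed edges: 156 total, each appears once with its reverse present → watertight.


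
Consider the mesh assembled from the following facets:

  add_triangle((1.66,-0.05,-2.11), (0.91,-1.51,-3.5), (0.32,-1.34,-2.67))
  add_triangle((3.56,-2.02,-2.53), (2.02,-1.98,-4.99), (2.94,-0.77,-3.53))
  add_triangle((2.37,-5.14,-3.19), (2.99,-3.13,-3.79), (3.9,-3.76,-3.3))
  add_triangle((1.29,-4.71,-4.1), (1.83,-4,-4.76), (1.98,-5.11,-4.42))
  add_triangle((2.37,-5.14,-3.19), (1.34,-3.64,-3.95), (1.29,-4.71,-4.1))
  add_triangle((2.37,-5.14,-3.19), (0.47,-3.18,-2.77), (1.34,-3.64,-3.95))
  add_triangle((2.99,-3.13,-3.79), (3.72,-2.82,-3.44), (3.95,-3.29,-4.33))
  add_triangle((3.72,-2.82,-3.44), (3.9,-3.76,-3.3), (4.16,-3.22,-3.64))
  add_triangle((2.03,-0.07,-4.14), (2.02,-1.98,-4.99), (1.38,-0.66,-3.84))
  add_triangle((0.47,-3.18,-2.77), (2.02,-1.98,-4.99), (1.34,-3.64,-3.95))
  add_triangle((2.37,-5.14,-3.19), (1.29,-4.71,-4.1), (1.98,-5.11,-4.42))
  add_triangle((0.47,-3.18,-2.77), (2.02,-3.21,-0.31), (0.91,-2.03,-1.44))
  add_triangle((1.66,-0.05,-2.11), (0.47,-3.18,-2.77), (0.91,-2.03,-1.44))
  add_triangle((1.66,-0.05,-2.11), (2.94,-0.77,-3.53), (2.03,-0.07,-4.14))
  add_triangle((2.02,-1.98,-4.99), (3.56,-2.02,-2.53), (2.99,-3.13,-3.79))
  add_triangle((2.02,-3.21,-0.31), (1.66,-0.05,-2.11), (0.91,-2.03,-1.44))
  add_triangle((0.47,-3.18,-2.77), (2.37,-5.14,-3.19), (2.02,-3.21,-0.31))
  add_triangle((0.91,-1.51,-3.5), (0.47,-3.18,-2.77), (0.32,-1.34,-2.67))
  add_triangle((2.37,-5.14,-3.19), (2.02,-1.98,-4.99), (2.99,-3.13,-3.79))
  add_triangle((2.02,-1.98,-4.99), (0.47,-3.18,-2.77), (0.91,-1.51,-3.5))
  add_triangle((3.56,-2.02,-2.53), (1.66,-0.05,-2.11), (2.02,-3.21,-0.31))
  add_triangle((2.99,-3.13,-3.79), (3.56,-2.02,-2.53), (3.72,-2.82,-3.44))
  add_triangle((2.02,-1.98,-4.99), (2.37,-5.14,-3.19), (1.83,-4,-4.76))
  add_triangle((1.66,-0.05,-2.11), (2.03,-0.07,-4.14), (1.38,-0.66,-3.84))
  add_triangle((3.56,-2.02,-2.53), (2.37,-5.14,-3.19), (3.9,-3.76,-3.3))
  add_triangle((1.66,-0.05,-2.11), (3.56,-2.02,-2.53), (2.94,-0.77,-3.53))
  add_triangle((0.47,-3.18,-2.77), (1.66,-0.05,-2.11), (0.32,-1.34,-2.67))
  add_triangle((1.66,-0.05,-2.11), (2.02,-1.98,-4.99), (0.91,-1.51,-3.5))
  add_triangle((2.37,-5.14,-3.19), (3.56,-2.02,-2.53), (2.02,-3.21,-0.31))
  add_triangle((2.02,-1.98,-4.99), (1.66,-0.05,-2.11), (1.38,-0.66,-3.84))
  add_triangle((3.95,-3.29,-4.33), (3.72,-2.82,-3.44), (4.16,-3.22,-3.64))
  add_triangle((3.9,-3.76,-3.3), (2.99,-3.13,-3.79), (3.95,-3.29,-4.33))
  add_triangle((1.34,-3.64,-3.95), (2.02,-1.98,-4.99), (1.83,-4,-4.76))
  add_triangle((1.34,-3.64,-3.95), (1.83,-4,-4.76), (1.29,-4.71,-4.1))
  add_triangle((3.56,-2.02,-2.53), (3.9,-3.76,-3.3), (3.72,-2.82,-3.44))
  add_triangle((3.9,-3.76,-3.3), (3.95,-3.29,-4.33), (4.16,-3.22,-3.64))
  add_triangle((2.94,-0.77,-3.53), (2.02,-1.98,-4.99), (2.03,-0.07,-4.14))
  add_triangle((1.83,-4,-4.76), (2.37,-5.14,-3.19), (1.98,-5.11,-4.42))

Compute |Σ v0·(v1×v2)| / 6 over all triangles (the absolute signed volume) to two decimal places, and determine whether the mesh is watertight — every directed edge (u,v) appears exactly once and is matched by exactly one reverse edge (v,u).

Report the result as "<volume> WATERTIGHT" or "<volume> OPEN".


Per-triangle v0·(v1×v2)/6:
  t1: +0.0659
  t2: +2.6070
  t3: +2.1479
  t4: +0.5986
  t5: -0.9361
  t6: +1.2123
  t7: -0.1747
  t8: -0.0904
  t9: +0.4825
  t10: +0.6745
  t11: +0.5639
  t12: -0.5348
  t13: -0.9556
  t14: +0.2946
  t15: +2.1993
  t16: -1.4977
  t17: +1.0673
  t18: +0.4058
  t19: +3.2318
  t20: +0.8115
  t21: -0.5435
  t22: +0.0234
  t23: +2.2062
  t24: -0.2618
  t25: -0.1923
  t26: +0.2666
  t27: -1.1827
  t28: +0.2506
  t29: +4.3784
  t30: -0.6931
  t31: +0.0658
  t32: +0.5832
  t33: +0.2877
  t34: +0.1064
  t35: +0.5086
  t36: +0.4672
  t37: +1.7907
  t38: +0.7186
Σ = +20.9535 → |volume| = 20.95

Directed edges: 114 total, each appears once with its reverse present → watertight.

20.95 WATERTIGHT


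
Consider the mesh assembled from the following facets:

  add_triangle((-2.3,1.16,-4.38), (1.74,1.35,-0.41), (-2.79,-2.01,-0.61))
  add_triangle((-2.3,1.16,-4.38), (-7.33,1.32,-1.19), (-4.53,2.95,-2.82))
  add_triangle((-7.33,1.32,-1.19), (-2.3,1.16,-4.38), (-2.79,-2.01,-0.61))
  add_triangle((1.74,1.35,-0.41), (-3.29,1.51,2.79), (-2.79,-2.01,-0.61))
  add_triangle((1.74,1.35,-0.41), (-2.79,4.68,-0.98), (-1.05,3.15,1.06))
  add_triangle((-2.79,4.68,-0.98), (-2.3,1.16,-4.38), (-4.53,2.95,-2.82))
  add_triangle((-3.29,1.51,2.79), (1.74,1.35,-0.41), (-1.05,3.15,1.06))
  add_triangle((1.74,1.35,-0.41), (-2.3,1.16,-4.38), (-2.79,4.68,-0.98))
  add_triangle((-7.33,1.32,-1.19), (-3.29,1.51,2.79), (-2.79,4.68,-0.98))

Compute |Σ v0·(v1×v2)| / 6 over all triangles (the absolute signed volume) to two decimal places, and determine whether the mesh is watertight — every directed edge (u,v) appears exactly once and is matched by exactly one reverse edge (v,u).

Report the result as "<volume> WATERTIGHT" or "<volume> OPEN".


57.23 OPEN

Per-triangle v0·(v1×v2)/6:
  t1: +0.8615
  t2: +8.5472
  t3: +12.4408
  t4: -1.5836
  t5: +3.4956
  t6: +6.1800
  t7: +1.3591
  t8: +8.3716
  t9: +17.5558
Σ = +57.2279 → |volume| = 57.23

Directed edges: 27 total; 9 unmatched, e.g. (-7.33,1.32,-1.19)→(-4.53,2.95,-2.82) → open.


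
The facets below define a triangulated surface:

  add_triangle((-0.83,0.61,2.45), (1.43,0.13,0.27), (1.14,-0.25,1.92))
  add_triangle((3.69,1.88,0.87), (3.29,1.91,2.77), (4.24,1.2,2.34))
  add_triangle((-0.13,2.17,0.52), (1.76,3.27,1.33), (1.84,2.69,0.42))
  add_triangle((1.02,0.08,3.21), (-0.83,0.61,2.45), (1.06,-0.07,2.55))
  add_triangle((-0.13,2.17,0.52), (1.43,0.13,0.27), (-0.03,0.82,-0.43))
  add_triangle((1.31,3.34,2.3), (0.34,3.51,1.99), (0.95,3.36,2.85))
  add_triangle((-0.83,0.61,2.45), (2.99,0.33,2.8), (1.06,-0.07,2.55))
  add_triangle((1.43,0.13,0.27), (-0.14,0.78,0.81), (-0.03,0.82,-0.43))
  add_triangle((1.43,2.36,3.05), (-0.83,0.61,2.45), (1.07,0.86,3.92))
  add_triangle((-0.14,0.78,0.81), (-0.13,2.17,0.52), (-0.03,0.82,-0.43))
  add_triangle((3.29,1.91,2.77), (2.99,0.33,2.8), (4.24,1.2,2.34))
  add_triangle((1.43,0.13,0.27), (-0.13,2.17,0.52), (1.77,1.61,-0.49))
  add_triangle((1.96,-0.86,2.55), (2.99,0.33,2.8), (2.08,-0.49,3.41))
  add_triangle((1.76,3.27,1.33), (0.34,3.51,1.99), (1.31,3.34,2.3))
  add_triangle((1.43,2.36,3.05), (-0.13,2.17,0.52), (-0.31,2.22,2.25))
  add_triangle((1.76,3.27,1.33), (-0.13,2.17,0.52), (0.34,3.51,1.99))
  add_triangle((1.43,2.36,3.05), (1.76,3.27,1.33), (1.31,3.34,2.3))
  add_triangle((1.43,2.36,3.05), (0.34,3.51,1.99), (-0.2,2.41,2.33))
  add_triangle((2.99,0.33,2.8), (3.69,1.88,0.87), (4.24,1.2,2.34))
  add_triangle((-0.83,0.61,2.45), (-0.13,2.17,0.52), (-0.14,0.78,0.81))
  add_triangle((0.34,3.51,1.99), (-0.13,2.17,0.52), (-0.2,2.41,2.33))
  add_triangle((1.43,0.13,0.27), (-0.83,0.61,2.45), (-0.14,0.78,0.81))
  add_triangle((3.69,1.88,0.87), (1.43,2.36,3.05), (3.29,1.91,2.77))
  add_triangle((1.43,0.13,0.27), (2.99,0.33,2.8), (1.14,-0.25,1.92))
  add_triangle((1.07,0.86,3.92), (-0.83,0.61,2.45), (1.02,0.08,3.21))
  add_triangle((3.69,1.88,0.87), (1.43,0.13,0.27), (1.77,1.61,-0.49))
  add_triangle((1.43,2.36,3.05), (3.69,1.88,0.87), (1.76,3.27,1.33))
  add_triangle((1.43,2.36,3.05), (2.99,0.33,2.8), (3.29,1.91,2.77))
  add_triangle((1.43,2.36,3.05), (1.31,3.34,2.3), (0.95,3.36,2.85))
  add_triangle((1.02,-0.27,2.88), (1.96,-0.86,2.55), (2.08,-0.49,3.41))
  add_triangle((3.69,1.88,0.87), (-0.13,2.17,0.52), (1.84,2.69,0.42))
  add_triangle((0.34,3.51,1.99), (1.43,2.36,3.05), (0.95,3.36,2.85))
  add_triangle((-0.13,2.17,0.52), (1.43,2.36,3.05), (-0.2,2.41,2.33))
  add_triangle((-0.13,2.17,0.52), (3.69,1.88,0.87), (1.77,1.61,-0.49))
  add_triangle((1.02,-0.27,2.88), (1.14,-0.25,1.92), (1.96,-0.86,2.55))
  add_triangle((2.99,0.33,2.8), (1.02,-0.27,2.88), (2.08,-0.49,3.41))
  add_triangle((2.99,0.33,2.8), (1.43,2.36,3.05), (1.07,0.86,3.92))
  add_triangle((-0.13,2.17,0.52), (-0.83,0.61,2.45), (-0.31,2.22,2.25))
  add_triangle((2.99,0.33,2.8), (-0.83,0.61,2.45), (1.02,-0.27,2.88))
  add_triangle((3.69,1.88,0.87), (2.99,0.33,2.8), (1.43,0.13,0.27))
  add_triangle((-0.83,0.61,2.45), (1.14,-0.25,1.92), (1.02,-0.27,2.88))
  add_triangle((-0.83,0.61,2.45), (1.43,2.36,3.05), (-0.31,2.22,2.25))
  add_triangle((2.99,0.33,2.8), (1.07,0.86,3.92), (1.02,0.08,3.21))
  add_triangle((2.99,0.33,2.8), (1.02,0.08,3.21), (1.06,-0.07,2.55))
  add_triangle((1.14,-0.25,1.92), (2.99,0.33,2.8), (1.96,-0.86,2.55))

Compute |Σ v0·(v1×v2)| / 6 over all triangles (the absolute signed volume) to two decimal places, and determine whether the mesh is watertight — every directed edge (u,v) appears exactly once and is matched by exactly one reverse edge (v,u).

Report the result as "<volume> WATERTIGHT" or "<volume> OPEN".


Per-triangle v0·(v1×v2)/6:
  t1: -0.4982
  t2: +1.3704
  t3: +0.5543
  t4: +0.0416
  t5: +0.3274
  t6: +0.3969
  t7: -0.8452
  t8: -0.2442
  t9: +1.6840
  t10: +0.0168
  t11: +1.1435
  t12: -0.6166
  t13: +0.5280
  t14: +0.6455
  t15: +1.1354
  t16: +0.7040
  t17: +0.6375
  t18: +1.1114
  t19: -0.2535
  t20: -0.1011
  t21: +0.3719
  t22: -0.3558
  t23: +1.6109
  t24: +0.2121
  t25: +0.6044
  t26: +0.3632
  t27: +3.0415
  t28: +1.6601
  t29: +0.4423
  t30: +0.1736
  t31: -0.6125
  t32: -0.0387
  t33: -1.0459
  t34: +1.4877
  t35: -0.1016
  t36: +0.4114
  t37: +2.5697
  t38: +0.3455
  t39: +1.2883
  t40: +0.8205
  t41: -0.1284
  t42: +1.3739
  t43: +0.8810
  t44: +0.1848
  t45: -0.3234
Σ = +22.9744 → |volume| = 22.97

Directed edges: 135 total; 3 unmatched, e.g. (1.76,3.27,1.33)→(1.84,2.69,0.42) → open.

22.97 OPEN
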